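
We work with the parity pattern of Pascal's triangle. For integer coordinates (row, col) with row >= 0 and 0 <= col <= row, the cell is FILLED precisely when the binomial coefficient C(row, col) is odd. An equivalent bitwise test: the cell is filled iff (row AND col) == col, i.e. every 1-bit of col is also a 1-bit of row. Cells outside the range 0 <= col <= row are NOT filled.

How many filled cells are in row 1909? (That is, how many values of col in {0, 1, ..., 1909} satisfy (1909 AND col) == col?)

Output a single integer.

Answer: 256

Derivation:
1909 in binary = 11101110101
popcount(1909) = number of 1-bits in 11101110101 = 8
A col c satisfies (1909 AND c) == c iff every set bit of c is also set in 1909; each of the 8 set bits of 1909 can independently be on or off in c.
count = 2^8 = 256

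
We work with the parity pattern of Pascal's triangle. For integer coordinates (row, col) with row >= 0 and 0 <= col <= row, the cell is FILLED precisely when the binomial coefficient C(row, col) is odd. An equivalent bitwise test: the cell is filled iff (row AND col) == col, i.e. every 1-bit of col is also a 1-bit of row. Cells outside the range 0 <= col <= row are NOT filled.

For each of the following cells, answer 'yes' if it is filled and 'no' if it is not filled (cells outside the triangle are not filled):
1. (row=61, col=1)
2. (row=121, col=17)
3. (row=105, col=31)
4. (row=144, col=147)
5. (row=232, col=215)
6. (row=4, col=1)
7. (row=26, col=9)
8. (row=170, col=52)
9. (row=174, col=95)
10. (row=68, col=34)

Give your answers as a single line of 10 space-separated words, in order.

Answer: yes yes no no no no no no no no

Derivation:
(61,1): row=0b111101, col=0b1, row AND col = 0b1 = 1; 1 == 1 -> filled
(121,17): row=0b1111001, col=0b10001, row AND col = 0b10001 = 17; 17 == 17 -> filled
(105,31): row=0b1101001, col=0b11111, row AND col = 0b1001 = 9; 9 != 31 -> empty
(144,147): col outside [0, 144] -> not filled
(232,215): row=0b11101000, col=0b11010111, row AND col = 0b11000000 = 192; 192 != 215 -> empty
(4,1): row=0b100, col=0b1, row AND col = 0b0 = 0; 0 != 1 -> empty
(26,9): row=0b11010, col=0b1001, row AND col = 0b1000 = 8; 8 != 9 -> empty
(170,52): row=0b10101010, col=0b110100, row AND col = 0b100000 = 32; 32 != 52 -> empty
(174,95): row=0b10101110, col=0b1011111, row AND col = 0b1110 = 14; 14 != 95 -> empty
(68,34): row=0b1000100, col=0b100010, row AND col = 0b0 = 0; 0 != 34 -> empty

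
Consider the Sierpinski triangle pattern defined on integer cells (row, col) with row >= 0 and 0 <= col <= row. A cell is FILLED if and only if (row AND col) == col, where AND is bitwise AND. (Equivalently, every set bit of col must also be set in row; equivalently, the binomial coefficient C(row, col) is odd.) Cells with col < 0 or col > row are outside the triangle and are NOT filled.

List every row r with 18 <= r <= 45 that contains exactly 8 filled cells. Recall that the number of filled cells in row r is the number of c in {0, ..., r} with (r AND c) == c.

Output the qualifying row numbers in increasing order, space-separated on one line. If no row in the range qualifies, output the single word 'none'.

Row r has 2^popcount(r) filled cells, so we need popcount(r) = log2(8) = 3.
Scan r = 18..45 and keep those with exactly 3 one-bits:
r=18=10010 popcount=2 -> skip
r=19=10011 popcount=3 -> KEEP
r=20=10100 popcount=2 -> skip
r=21=10101 popcount=3 -> KEEP
r=22=10110 popcount=3 -> KEEP
r=23=10111 popcount=4 -> skip
r=24=11000 popcount=2 -> skip
r=25=11001 popcount=3 -> KEEP
r=26=11010 popcount=3 -> KEEP
r=27=11011 popcount=4 -> skip
r=28=11100 popcount=3 -> KEEP
r=29=11101 popcount=4 -> skip
r=30=11110 popcount=4 -> skip
r=31=11111 popcount=5 -> skip
r=32=100000 popcount=1 -> skip
r=33=100001 popcount=2 -> skip
r=34=100010 popcount=2 -> skip
r=35=100011 popcount=3 -> KEEP
r=36=100100 popcount=2 -> skip
r=37=100101 popcount=3 -> KEEP
r=38=100110 popcount=3 -> KEEP
r=39=100111 popcount=4 -> skip
r=40=101000 popcount=2 -> skip
r=41=101001 popcount=3 -> KEEP
r=42=101010 popcount=3 -> KEEP
r=43=101011 popcount=4 -> skip
r=44=101100 popcount=3 -> KEEP
r=45=101101 popcount=4 -> skip
Kept rows: 19 21 22 25 26 28 35 37 38 41 42 44

Answer: 19 21 22 25 26 28 35 37 38 41 42 44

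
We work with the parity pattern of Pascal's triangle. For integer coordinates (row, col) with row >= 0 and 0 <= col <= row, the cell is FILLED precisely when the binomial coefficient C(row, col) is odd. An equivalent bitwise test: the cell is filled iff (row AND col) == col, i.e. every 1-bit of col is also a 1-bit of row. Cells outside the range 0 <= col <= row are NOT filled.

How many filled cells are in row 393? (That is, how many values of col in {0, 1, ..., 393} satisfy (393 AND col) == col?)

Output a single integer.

393 in binary = 110001001
popcount(393) = number of 1-bits in 110001001 = 4
A col c satisfies (393 AND c) == c iff every set bit of c is also set in 393; each of the 4 set bits of 393 can independently be on or off in c.
count = 2^4 = 16

Answer: 16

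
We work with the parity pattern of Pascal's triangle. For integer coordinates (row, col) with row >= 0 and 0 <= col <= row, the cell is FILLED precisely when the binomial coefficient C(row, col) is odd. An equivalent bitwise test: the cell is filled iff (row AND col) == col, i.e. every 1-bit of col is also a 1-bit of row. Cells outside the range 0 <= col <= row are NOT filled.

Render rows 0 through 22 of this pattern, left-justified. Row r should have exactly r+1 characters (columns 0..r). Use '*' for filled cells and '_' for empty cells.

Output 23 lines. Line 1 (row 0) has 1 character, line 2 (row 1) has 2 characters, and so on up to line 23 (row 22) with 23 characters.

r0=0: *
r1=1: **
r2=10: *_*
r3=11: ****
r4=100: *___*
r5=101: **__**
r6=110: *_*_*_*
r7=111: ********
r8=1000: *_______*
r9=1001: **______**
r10=1010: *_*_____*_*
r11=1011: ****____****
r12=1100: *___*___*___*
r13=1101: **__**__**__**
r14=1110: *_*_*_*_*_*_*_*
r15=1111: ****************
r16=10000: *_______________*
r17=10001: **______________**
r18=10010: *_*_____________*_*
r19=10011: ****____________****
r20=10100: *___*___________*___*
r21=10101: **__**__________**__**
r22=10110: *_*_*_*_________*_*_*_*

Answer: *
**
*_*
****
*___*
**__**
*_*_*_*
********
*_______*
**______**
*_*_____*_*
****____****
*___*___*___*
**__**__**__**
*_*_*_*_*_*_*_*
****************
*_______________*
**______________**
*_*_____________*_*
****____________****
*___*___________*___*
**__**__________**__**
*_*_*_*_________*_*_*_*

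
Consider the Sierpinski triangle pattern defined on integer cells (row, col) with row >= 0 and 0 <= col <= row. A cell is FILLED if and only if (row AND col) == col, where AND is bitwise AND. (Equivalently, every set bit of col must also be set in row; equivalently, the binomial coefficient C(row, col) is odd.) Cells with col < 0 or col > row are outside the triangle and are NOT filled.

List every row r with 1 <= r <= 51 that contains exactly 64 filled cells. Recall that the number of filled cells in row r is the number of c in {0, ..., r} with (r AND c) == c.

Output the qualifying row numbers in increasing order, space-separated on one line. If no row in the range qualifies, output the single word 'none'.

Row r has 2^popcount(r) filled cells, so we need popcount(r) = log2(64) = 6.
Scan r = 1..51 and keep those with exactly 6 one-bits:
r=1=1 popcount=1 -> skip
r=2=10 popcount=1 -> skip
r=3=11 popcount=2 -> skip
r=4=100 popcount=1 -> skip
r=5=101 popcount=2 -> skip
r=6=110 popcount=2 -> skip
r=7=111 popcount=3 -> skip
r=8=1000 popcount=1 -> skip
r=9=1001 popcount=2 -> skip
r=10=1010 popcount=2 -> skip
r=11=1011 popcount=3 -> skip
r=12=1100 popcount=2 -> skip
r=13=1101 popcount=3 -> skip
r=14=1110 popcount=3 -> skip
r=15=1111 popcount=4 -> skip
r=16=10000 popcount=1 -> skip
r=17=10001 popcount=2 -> skip
r=18=10010 popcount=2 -> skip
r=19=10011 popcount=3 -> skip
r=20=10100 popcount=2 -> skip
r=21=10101 popcount=3 -> skip
r=22=10110 popcount=3 -> skip
r=23=10111 popcount=4 -> skip
r=24=11000 popcount=2 -> skip
r=25=11001 popcount=3 -> skip
r=26=11010 popcount=3 -> skip
r=27=11011 popcount=4 -> skip
r=28=11100 popcount=3 -> skip
r=29=11101 popcount=4 -> skip
r=30=11110 popcount=4 -> skip
r=31=11111 popcount=5 -> skip
r=32=100000 popcount=1 -> skip
r=33=100001 popcount=2 -> skip
r=34=100010 popcount=2 -> skip
r=35=100011 popcount=3 -> skip
r=36=100100 popcount=2 -> skip
r=37=100101 popcount=3 -> skip
r=38=100110 popcount=3 -> skip
r=39=100111 popcount=4 -> skip
r=40=101000 popcount=2 -> skip
r=41=101001 popcount=3 -> skip
r=42=101010 popcount=3 -> skip
r=43=101011 popcount=4 -> skip
r=44=101100 popcount=3 -> skip
r=45=101101 popcount=4 -> skip
r=46=101110 popcount=4 -> skip
r=47=101111 popcount=5 -> skip
r=48=110000 popcount=2 -> skip
r=49=110001 popcount=3 -> skip
r=50=110010 popcount=3 -> skip
r=51=110011 popcount=4 -> skip
Kept rows: none

Answer: none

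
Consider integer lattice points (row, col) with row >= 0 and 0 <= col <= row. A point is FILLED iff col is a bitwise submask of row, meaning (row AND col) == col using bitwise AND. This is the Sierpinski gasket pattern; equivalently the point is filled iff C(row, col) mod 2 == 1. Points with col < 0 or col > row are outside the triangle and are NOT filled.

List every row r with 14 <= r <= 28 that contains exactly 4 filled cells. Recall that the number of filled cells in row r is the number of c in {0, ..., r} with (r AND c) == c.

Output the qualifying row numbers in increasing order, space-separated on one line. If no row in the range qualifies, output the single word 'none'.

Answer: 17 18 20 24

Derivation:
Row r has 2^popcount(r) filled cells, so we need popcount(r) = log2(4) = 2.
Scan r = 14..28 and keep those with exactly 2 one-bits:
r=14=1110 popcount=3 -> skip
r=15=1111 popcount=4 -> skip
r=16=10000 popcount=1 -> skip
r=17=10001 popcount=2 -> KEEP
r=18=10010 popcount=2 -> KEEP
r=19=10011 popcount=3 -> skip
r=20=10100 popcount=2 -> KEEP
r=21=10101 popcount=3 -> skip
r=22=10110 popcount=3 -> skip
r=23=10111 popcount=4 -> skip
r=24=11000 popcount=2 -> KEEP
r=25=11001 popcount=3 -> skip
r=26=11010 popcount=3 -> skip
r=27=11011 popcount=4 -> skip
r=28=11100 popcount=3 -> skip
Kept rows: 17 18 20 24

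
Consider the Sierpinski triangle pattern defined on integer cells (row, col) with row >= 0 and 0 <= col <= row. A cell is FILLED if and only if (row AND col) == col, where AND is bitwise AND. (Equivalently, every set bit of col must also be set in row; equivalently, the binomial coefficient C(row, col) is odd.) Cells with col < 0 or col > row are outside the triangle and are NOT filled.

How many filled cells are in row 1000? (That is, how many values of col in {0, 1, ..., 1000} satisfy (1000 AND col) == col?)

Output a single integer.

1000 in binary = 1111101000
popcount(1000) = number of 1-bits in 1111101000 = 6
A col c satisfies (1000 AND c) == c iff every set bit of c is also set in 1000; each of the 6 set bits of 1000 can independently be on or off in c.
count = 2^6 = 64

Answer: 64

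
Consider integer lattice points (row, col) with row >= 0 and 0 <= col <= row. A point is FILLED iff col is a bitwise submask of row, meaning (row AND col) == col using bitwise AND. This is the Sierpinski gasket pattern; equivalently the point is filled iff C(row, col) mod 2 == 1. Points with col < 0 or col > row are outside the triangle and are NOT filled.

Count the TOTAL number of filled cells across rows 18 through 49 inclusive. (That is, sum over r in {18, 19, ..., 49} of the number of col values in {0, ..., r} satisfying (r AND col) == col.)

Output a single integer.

r18=10010 pc2: +4 =4
r19=10011 pc3: +8 =12
r20=10100 pc2: +4 =16
r21=10101 pc3: +8 =24
r22=10110 pc3: +8 =32
r23=10111 pc4: +16 =48
r24=11000 pc2: +4 =52
r25=11001 pc3: +8 =60
r26=11010 pc3: +8 =68
r27=11011 pc4: +16 =84
r28=11100 pc3: +8 =92
r29=11101 pc4: +16 =108
r30=11110 pc4: +16 =124
r31=11111 pc5: +32 =156
r32=100000 pc1: +2 =158
r33=100001 pc2: +4 =162
r34=100010 pc2: +4 =166
r35=100011 pc3: +8 =174
r36=100100 pc2: +4 =178
r37=100101 pc3: +8 =186
r38=100110 pc3: +8 =194
r39=100111 pc4: +16 =210
r40=101000 pc2: +4 =214
r41=101001 pc3: +8 =222
r42=101010 pc3: +8 =230
r43=101011 pc4: +16 =246
r44=101100 pc3: +8 =254
r45=101101 pc4: +16 =270
r46=101110 pc4: +16 =286
r47=101111 pc5: +32 =318
r48=110000 pc2: +4 =322
r49=110001 pc3: +8 =330

Answer: 330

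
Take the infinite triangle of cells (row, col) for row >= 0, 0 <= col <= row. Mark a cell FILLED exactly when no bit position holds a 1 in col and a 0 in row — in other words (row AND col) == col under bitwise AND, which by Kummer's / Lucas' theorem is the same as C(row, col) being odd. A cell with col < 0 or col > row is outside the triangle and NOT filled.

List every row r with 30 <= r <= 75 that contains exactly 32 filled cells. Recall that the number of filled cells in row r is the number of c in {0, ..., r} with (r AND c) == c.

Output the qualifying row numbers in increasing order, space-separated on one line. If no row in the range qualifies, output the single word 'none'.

Row r has 2^popcount(r) filled cells, so we need popcount(r) = log2(32) = 5.
Scan r = 30..75 and keep those with exactly 5 one-bits:
r=30=11110 popcount=4 -> skip
r=31=11111 popcount=5 -> KEEP
r=32=100000 popcount=1 -> skip
r=33=100001 popcount=2 -> skip
r=34=100010 popcount=2 -> skip
r=35=100011 popcount=3 -> skip
r=36=100100 popcount=2 -> skip
r=37=100101 popcount=3 -> skip
r=38=100110 popcount=3 -> skip
r=39=100111 popcount=4 -> skip
r=40=101000 popcount=2 -> skip
r=41=101001 popcount=3 -> skip
r=42=101010 popcount=3 -> skip
r=43=101011 popcount=4 -> skip
r=44=101100 popcount=3 -> skip
r=45=101101 popcount=4 -> skip
r=46=101110 popcount=4 -> skip
r=47=101111 popcount=5 -> KEEP
r=48=110000 popcount=2 -> skip
r=49=110001 popcount=3 -> skip
r=50=110010 popcount=3 -> skip
r=51=110011 popcount=4 -> skip
r=52=110100 popcount=3 -> skip
r=53=110101 popcount=4 -> skip
r=54=110110 popcount=4 -> skip
r=55=110111 popcount=5 -> KEEP
r=56=111000 popcount=3 -> skip
r=57=111001 popcount=4 -> skip
r=58=111010 popcount=4 -> skip
r=59=111011 popcount=5 -> KEEP
r=60=111100 popcount=4 -> skip
r=61=111101 popcount=5 -> KEEP
r=62=111110 popcount=5 -> KEEP
r=63=111111 popcount=6 -> skip
r=64=1000000 popcount=1 -> skip
r=65=1000001 popcount=2 -> skip
r=66=1000010 popcount=2 -> skip
r=67=1000011 popcount=3 -> skip
r=68=1000100 popcount=2 -> skip
r=69=1000101 popcount=3 -> skip
r=70=1000110 popcount=3 -> skip
r=71=1000111 popcount=4 -> skip
r=72=1001000 popcount=2 -> skip
r=73=1001001 popcount=3 -> skip
r=74=1001010 popcount=3 -> skip
r=75=1001011 popcount=4 -> skip
Kept rows: 31 47 55 59 61 62

Answer: 31 47 55 59 61 62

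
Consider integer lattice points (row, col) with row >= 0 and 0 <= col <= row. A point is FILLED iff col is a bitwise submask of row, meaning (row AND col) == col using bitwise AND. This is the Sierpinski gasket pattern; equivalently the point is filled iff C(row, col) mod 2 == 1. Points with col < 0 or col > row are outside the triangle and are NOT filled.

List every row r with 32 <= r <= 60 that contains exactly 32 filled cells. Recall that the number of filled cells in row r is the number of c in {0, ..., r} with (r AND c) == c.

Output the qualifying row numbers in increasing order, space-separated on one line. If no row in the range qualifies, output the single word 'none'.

Row r has 2^popcount(r) filled cells, so we need popcount(r) = log2(32) = 5.
Scan r = 32..60 and keep those with exactly 5 one-bits:
r=32=100000 popcount=1 -> skip
r=33=100001 popcount=2 -> skip
r=34=100010 popcount=2 -> skip
r=35=100011 popcount=3 -> skip
r=36=100100 popcount=2 -> skip
r=37=100101 popcount=3 -> skip
r=38=100110 popcount=3 -> skip
r=39=100111 popcount=4 -> skip
r=40=101000 popcount=2 -> skip
r=41=101001 popcount=3 -> skip
r=42=101010 popcount=3 -> skip
r=43=101011 popcount=4 -> skip
r=44=101100 popcount=3 -> skip
r=45=101101 popcount=4 -> skip
r=46=101110 popcount=4 -> skip
r=47=101111 popcount=5 -> KEEP
r=48=110000 popcount=2 -> skip
r=49=110001 popcount=3 -> skip
r=50=110010 popcount=3 -> skip
r=51=110011 popcount=4 -> skip
r=52=110100 popcount=3 -> skip
r=53=110101 popcount=4 -> skip
r=54=110110 popcount=4 -> skip
r=55=110111 popcount=5 -> KEEP
r=56=111000 popcount=3 -> skip
r=57=111001 popcount=4 -> skip
r=58=111010 popcount=4 -> skip
r=59=111011 popcount=5 -> KEEP
r=60=111100 popcount=4 -> skip
Kept rows: 47 55 59

Answer: 47 55 59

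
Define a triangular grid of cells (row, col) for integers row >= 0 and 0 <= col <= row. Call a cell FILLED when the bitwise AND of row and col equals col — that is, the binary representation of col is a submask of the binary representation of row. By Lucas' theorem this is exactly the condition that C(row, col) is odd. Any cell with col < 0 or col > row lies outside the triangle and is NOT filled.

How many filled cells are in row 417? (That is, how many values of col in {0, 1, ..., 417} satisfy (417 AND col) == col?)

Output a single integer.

Answer: 16

Derivation:
417 in binary = 110100001
popcount(417) = number of 1-bits in 110100001 = 4
A col c satisfies (417 AND c) == c iff every set bit of c is also set in 417; each of the 4 set bits of 417 can independently be on or off in c.
count = 2^4 = 16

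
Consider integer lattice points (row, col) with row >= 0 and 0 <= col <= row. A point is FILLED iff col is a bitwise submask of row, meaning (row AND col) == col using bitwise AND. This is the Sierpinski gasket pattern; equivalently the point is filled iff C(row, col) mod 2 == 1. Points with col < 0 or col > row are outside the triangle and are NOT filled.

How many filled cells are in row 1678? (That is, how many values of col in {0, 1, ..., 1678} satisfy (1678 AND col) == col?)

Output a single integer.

Answer: 64

Derivation:
1678 in binary = 11010001110
popcount(1678) = number of 1-bits in 11010001110 = 6
A col c satisfies (1678 AND c) == c iff every set bit of c is also set in 1678; each of the 6 set bits of 1678 can independently be on or off in c.
count = 2^6 = 64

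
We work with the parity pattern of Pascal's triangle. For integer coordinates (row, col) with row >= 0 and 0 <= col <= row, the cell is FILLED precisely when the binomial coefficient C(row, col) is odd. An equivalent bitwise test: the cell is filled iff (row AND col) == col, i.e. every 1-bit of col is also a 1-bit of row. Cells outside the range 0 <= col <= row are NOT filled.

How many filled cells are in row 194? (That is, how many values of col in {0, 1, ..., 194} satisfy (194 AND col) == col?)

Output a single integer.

Answer: 8

Derivation:
194 in binary = 11000010
popcount(194) = number of 1-bits in 11000010 = 3
A col c satisfies (194 AND c) == c iff every set bit of c is also set in 194; each of the 3 set bits of 194 can independently be on or off in c.
count = 2^3 = 8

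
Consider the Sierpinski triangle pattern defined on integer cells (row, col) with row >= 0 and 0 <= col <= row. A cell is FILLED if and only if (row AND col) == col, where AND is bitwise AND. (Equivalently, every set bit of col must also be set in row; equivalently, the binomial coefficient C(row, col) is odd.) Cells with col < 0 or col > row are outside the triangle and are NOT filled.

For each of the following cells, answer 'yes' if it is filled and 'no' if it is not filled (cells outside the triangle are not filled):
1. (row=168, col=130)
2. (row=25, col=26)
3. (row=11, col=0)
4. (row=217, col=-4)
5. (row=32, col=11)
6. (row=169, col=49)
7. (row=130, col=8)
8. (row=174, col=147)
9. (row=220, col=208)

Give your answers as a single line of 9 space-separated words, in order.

Answer: no no yes no no no no no yes

Derivation:
(168,130): row=0b10101000, col=0b10000010, row AND col = 0b10000000 = 128; 128 != 130 -> empty
(25,26): col outside [0, 25] -> not filled
(11,0): row=0b1011, col=0b0, row AND col = 0b0 = 0; 0 == 0 -> filled
(217,-4): col outside [0, 217] -> not filled
(32,11): row=0b100000, col=0b1011, row AND col = 0b0 = 0; 0 != 11 -> empty
(169,49): row=0b10101001, col=0b110001, row AND col = 0b100001 = 33; 33 != 49 -> empty
(130,8): row=0b10000010, col=0b1000, row AND col = 0b0 = 0; 0 != 8 -> empty
(174,147): row=0b10101110, col=0b10010011, row AND col = 0b10000010 = 130; 130 != 147 -> empty
(220,208): row=0b11011100, col=0b11010000, row AND col = 0b11010000 = 208; 208 == 208 -> filled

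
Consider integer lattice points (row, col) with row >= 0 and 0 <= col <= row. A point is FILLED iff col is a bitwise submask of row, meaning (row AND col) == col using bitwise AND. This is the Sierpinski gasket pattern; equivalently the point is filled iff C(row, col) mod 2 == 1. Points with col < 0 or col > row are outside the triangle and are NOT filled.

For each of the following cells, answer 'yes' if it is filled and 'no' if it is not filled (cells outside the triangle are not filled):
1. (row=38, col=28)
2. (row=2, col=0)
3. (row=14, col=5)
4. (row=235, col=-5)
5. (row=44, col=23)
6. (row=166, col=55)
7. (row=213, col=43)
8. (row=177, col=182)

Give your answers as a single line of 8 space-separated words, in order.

Answer: no yes no no no no no no

Derivation:
(38,28): row=0b100110, col=0b11100, row AND col = 0b100 = 4; 4 != 28 -> empty
(2,0): row=0b10, col=0b0, row AND col = 0b0 = 0; 0 == 0 -> filled
(14,5): row=0b1110, col=0b101, row AND col = 0b100 = 4; 4 != 5 -> empty
(235,-5): col outside [0, 235] -> not filled
(44,23): row=0b101100, col=0b10111, row AND col = 0b100 = 4; 4 != 23 -> empty
(166,55): row=0b10100110, col=0b110111, row AND col = 0b100110 = 38; 38 != 55 -> empty
(213,43): row=0b11010101, col=0b101011, row AND col = 0b1 = 1; 1 != 43 -> empty
(177,182): col outside [0, 177] -> not filled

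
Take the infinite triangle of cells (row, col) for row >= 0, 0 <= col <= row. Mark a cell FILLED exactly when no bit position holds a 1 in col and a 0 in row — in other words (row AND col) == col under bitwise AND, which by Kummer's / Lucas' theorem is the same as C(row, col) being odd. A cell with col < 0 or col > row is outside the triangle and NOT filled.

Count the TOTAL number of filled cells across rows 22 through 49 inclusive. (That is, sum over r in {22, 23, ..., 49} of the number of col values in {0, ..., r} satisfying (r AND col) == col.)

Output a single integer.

r22=10110 pc3: +8 =8
r23=10111 pc4: +16 =24
r24=11000 pc2: +4 =28
r25=11001 pc3: +8 =36
r26=11010 pc3: +8 =44
r27=11011 pc4: +16 =60
r28=11100 pc3: +8 =68
r29=11101 pc4: +16 =84
r30=11110 pc4: +16 =100
r31=11111 pc5: +32 =132
r32=100000 pc1: +2 =134
r33=100001 pc2: +4 =138
r34=100010 pc2: +4 =142
r35=100011 pc3: +8 =150
r36=100100 pc2: +4 =154
r37=100101 pc3: +8 =162
r38=100110 pc3: +8 =170
r39=100111 pc4: +16 =186
r40=101000 pc2: +4 =190
r41=101001 pc3: +8 =198
r42=101010 pc3: +8 =206
r43=101011 pc4: +16 =222
r44=101100 pc3: +8 =230
r45=101101 pc4: +16 =246
r46=101110 pc4: +16 =262
r47=101111 pc5: +32 =294
r48=110000 pc2: +4 =298
r49=110001 pc3: +8 =306

Answer: 306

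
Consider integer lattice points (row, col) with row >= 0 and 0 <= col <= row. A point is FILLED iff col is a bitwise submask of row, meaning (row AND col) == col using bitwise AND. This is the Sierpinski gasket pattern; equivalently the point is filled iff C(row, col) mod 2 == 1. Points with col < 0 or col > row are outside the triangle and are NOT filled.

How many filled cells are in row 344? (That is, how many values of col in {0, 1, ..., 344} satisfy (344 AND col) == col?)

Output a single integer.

Answer: 16

Derivation:
344 in binary = 101011000
popcount(344) = number of 1-bits in 101011000 = 4
A col c satisfies (344 AND c) == c iff every set bit of c is also set in 344; each of the 4 set bits of 344 can independently be on or off in c.
count = 2^4 = 16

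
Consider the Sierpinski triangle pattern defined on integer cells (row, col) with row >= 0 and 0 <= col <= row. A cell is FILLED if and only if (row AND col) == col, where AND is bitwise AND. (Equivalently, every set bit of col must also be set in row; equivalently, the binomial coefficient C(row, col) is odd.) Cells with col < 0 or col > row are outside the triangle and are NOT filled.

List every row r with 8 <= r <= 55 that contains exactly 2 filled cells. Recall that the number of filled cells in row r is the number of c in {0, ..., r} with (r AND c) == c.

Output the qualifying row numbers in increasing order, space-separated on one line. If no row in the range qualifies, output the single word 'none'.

Answer: 8 16 32

Derivation:
Row r has 2^popcount(r) filled cells, so we need popcount(r) = log2(2) = 1.
Scan r = 8..55 and keep those with exactly 1 one-bits:
r=8=1000 popcount=1 -> KEEP
r=9=1001 popcount=2 -> skip
r=10=1010 popcount=2 -> skip
r=11=1011 popcount=3 -> skip
r=12=1100 popcount=2 -> skip
r=13=1101 popcount=3 -> skip
r=14=1110 popcount=3 -> skip
r=15=1111 popcount=4 -> skip
r=16=10000 popcount=1 -> KEEP
r=17=10001 popcount=2 -> skip
r=18=10010 popcount=2 -> skip
r=19=10011 popcount=3 -> skip
r=20=10100 popcount=2 -> skip
r=21=10101 popcount=3 -> skip
r=22=10110 popcount=3 -> skip
r=23=10111 popcount=4 -> skip
r=24=11000 popcount=2 -> skip
r=25=11001 popcount=3 -> skip
r=26=11010 popcount=3 -> skip
r=27=11011 popcount=4 -> skip
r=28=11100 popcount=3 -> skip
r=29=11101 popcount=4 -> skip
r=30=11110 popcount=4 -> skip
r=31=11111 popcount=5 -> skip
r=32=100000 popcount=1 -> KEEP
r=33=100001 popcount=2 -> skip
r=34=100010 popcount=2 -> skip
r=35=100011 popcount=3 -> skip
r=36=100100 popcount=2 -> skip
r=37=100101 popcount=3 -> skip
r=38=100110 popcount=3 -> skip
r=39=100111 popcount=4 -> skip
r=40=101000 popcount=2 -> skip
r=41=101001 popcount=3 -> skip
r=42=101010 popcount=3 -> skip
r=43=101011 popcount=4 -> skip
r=44=101100 popcount=3 -> skip
r=45=101101 popcount=4 -> skip
r=46=101110 popcount=4 -> skip
r=47=101111 popcount=5 -> skip
r=48=110000 popcount=2 -> skip
r=49=110001 popcount=3 -> skip
r=50=110010 popcount=3 -> skip
r=51=110011 popcount=4 -> skip
r=52=110100 popcount=3 -> skip
r=53=110101 popcount=4 -> skip
r=54=110110 popcount=4 -> skip
r=55=110111 popcount=5 -> skip
Kept rows: 8 16 32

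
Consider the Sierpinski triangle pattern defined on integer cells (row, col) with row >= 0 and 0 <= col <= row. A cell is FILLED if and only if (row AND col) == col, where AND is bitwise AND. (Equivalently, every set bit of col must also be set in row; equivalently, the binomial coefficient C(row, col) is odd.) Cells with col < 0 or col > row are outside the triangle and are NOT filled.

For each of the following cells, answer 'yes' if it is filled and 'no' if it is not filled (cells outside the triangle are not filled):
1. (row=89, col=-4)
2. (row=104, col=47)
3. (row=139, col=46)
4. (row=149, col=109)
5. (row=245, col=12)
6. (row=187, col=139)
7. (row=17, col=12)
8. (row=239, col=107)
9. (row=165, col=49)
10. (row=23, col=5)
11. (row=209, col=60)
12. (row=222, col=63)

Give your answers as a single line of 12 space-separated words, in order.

Answer: no no no no no yes no yes no yes no no

Derivation:
(89,-4): col outside [0, 89] -> not filled
(104,47): row=0b1101000, col=0b101111, row AND col = 0b101000 = 40; 40 != 47 -> empty
(139,46): row=0b10001011, col=0b101110, row AND col = 0b1010 = 10; 10 != 46 -> empty
(149,109): row=0b10010101, col=0b1101101, row AND col = 0b101 = 5; 5 != 109 -> empty
(245,12): row=0b11110101, col=0b1100, row AND col = 0b100 = 4; 4 != 12 -> empty
(187,139): row=0b10111011, col=0b10001011, row AND col = 0b10001011 = 139; 139 == 139 -> filled
(17,12): row=0b10001, col=0b1100, row AND col = 0b0 = 0; 0 != 12 -> empty
(239,107): row=0b11101111, col=0b1101011, row AND col = 0b1101011 = 107; 107 == 107 -> filled
(165,49): row=0b10100101, col=0b110001, row AND col = 0b100001 = 33; 33 != 49 -> empty
(23,5): row=0b10111, col=0b101, row AND col = 0b101 = 5; 5 == 5 -> filled
(209,60): row=0b11010001, col=0b111100, row AND col = 0b10000 = 16; 16 != 60 -> empty
(222,63): row=0b11011110, col=0b111111, row AND col = 0b11110 = 30; 30 != 63 -> empty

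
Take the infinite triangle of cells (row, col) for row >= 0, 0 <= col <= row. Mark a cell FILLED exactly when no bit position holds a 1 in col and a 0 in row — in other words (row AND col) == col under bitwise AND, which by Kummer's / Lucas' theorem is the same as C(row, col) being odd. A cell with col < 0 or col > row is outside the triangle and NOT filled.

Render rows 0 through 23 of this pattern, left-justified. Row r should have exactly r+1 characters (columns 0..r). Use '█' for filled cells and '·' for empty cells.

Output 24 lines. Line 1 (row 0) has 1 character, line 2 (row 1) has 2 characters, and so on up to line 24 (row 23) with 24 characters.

Answer: █
██
█·█
████
█···█
██··██
█·█·█·█
████████
█·······█
██······██
█·█·····█·█
████····████
█···█···█···█
██··██··██··██
█·█·█·█·█·█·█·█
████████████████
█···············█
██··············██
█·█·············█·█
████············████
█···█···········█···█
██··██··········██··██
█·█·█·█·········█·█·█·█
████████········████████

Derivation:
r0=0: █
r1=1: ██
r2=10: █·█
r3=11: ████
r4=100: █···█
r5=101: ██··██
r6=110: █·█·█·█
r7=111: ████████
r8=1000: █·······█
r9=1001: ██······██
r10=1010: █·█·····█·█
r11=1011: ████····████
r12=1100: █···█···█···█
r13=1101: ██··██··██··██
r14=1110: █·█·█·█·█·█·█·█
r15=1111: ████████████████
r16=10000: █···············█
r17=10001: ██··············██
r18=10010: █·█·············█·█
r19=10011: ████············████
r20=10100: █···█···········█···█
r21=10101: ██··██··········██··██
r22=10110: █·█·█·█·········█·█·█·█
r23=10111: ████████········████████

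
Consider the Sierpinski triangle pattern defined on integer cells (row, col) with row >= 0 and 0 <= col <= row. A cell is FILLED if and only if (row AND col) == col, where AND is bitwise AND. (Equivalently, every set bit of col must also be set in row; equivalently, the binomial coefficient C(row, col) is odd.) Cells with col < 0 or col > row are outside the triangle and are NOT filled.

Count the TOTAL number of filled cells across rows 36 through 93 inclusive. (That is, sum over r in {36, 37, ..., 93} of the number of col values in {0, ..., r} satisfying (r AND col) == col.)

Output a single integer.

Answer: 858

Derivation:
r36=100100 pc2: +4 =4
r37=100101 pc3: +8 =12
r38=100110 pc3: +8 =20
r39=100111 pc4: +16 =36
r40=101000 pc2: +4 =40
r41=101001 pc3: +8 =48
r42=101010 pc3: +8 =56
r43=101011 pc4: +16 =72
r44=101100 pc3: +8 =80
r45=101101 pc4: +16 =96
r46=101110 pc4: +16 =112
r47=101111 pc5: +32 =144
r48=110000 pc2: +4 =148
r49=110001 pc3: +8 =156
r50=110010 pc3: +8 =164
r51=110011 pc4: +16 =180
r52=110100 pc3: +8 =188
r53=110101 pc4: +16 =204
r54=110110 pc4: +16 =220
r55=110111 pc5: +32 =252
r56=111000 pc3: +8 =260
r57=111001 pc4: +16 =276
r58=111010 pc4: +16 =292
r59=111011 pc5: +32 =324
r60=111100 pc4: +16 =340
r61=111101 pc5: +32 =372
r62=111110 pc5: +32 =404
r63=111111 pc6: +64 =468
r64=1000000 pc1: +2 =470
r65=1000001 pc2: +4 =474
r66=1000010 pc2: +4 =478
r67=1000011 pc3: +8 =486
r68=1000100 pc2: +4 =490
r69=1000101 pc3: +8 =498
r70=1000110 pc3: +8 =506
r71=1000111 pc4: +16 =522
r72=1001000 pc2: +4 =526
r73=1001001 pc3: +8 =534
r74=1001010 pc3: +8 =542
r75=1001011 pc4: +16 =558
r76=1001100 pc3: +8 =566
r77=1001101 pc4: +16 =582
r78=1001110 pc4: +16 =598
r79=1001111 pc5: +32 =630
r80=1010000 pc2: +4 =634
r81=1010001 pc3: +8 =642
r82=1010010 pc3: +8 =650
r83=1010011 pc4: +16 =666
r84=1010100 pc3: +8 =674
r85=1010101 pc4: +16 =690
r86=1010110 pc4: +16 =706
r87=1010111 pc5: +32 =738
r88=1011000 pc3: +8 =746
r89=1011001 pc4: +16 =762
r90=1011010 pc4: +16 =778
r91=1011011 pc5: +32 =810
r92=1011100 pc4: +16 =826
r93=1011101 pc5: +32 =858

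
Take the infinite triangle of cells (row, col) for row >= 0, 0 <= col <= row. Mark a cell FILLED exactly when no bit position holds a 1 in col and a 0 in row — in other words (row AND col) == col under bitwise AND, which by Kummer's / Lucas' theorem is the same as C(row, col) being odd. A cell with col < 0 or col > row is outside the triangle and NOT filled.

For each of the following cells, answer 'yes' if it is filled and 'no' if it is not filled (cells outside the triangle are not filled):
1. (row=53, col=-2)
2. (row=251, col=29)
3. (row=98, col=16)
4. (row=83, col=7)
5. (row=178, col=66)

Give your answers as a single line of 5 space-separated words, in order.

(53,-2): col outside [0, 53] -> not filled
(251,29): row=0b11111011, col=0b11101, row AND col = 0b11001 = 25; 25 != 29 -> empty
(98,16): row=0b1100010, col=0b10000, row AND col = 0b0 = 0; 0 != 16 -> empty
(83,7): row=0b1010011, col=0b111, row AND col = 0b11 = 3; 3 != 7 -> empty
(178,66): row=0b10110010, col=0b1000010, row AND col = 0b10 = 2; 2 != 66 -> empty

Answer: no no no no no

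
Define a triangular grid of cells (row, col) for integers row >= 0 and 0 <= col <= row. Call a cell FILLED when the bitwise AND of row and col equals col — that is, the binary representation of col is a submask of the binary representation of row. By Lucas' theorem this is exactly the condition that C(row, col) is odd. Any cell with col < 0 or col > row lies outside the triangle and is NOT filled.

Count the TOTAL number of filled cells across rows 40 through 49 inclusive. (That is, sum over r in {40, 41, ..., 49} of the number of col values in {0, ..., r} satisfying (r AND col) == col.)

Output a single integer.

Answer: 120

Derivation:
r40=101000 pc2: +4 =4
r41=101001 pc3: +8 =12
r42=101010 pc3: +8 =20
r43=101011 pc4: +16 =36
r44=101100 pc3: +8 =44
r45=101101 pc4: +16 =60
r46=101110 pc4: +16 =76
r47=101111 pc5: +32 =108
r48=110000 pc2: +4 =112
r49=110001 pc3: +8 =120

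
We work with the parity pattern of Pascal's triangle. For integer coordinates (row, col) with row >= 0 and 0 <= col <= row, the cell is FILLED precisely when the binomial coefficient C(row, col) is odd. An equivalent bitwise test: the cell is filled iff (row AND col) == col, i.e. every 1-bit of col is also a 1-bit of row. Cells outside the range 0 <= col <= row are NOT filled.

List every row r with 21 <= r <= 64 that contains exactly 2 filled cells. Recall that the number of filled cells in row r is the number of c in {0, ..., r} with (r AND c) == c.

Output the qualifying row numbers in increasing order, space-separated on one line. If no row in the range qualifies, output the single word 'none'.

Row r has 2^popcount(r) filled cells, so we need popcount(r) = log2(2) = 1.
Scan r = 21..64 and keep those with exactly 1 one-bits:
r=21=10101 popcount=3 -> skip
r=22=10110 popcount=3 -> skip
r=23=10111 popcount=4 -> skip
r=24=11000 popcount=2 -> skip
r=25=11001 popcount=3 -> skip
r=26=11010 popcount=3 -> skip
r=27=11011 popcount=4 -> skip
r=28=11100 popcount=3 -> skip
r=29=11101 popcount=4 -> skip
r=30=11110 popcount=4 -> skip
r=31=11111 popcount=5 -> skip
r=32=100000 popcount=1 -> KEEP
r=33=100001 popcount=2 -> skip
r=34=100010 popcount=2 -> skip
r=35=100011 popcount=3 -> skip
r=36=100100 popcount=2 -> skip
r=37=100101 popcount=3 -> skip
r=38=100110 popcount=3 -> skip
r=39=100111 popcount=4 -> skip
r=40=101000 popcount=2 -> skip
r=41=101001 popcount=3 -> skip
r=42=101010 popcount=3 -> skip
r=43=101011 popcount=4 -> skip
r=44=101100 popcount=3 -> skip
r=45=101101 popcount=4 -> skip
r=46=101110 popcount=4 -> skip
r=47=101111 popcount=5 -> skip
r=48=110000 popcount=2 -> skip
r=49=110001 popcount=3 -> skip
r=50=110010 popcount=3 -> skip
r=51=110011 popcount=4 -> skip
r=52=110100 popcount=3 -> skip
r=53=110101 popcount=4 -> skip
r=54=110110 popcount=4 -> skip
r=55=110111 popcount=5 -> skip
r=56=111000 popcount=3 -> skip
r=57=111001 popcount=4 -> skip
r=58=111010 popcount=4 -> skip
r=59=111011 popcount=5 -> skip
r=60=111100 popcount=4 -> skip
r=61=111101 popcount=5 -> skip
r=62=111110 popcount=5 -> skip
r=63=111111 popcount=6 -> skip
r=64=1000000 popcount=1 -> KEEP
Kept rows: 32 64

Answer: 32 64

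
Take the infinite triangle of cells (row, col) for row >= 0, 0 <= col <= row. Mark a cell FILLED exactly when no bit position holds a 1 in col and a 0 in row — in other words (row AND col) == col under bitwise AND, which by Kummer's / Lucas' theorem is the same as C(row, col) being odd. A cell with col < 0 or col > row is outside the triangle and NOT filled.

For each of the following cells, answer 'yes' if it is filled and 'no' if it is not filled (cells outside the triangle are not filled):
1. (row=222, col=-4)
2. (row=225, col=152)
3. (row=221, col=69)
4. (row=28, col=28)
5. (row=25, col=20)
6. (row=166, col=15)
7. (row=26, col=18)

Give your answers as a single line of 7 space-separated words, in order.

Answer: no no yes yes no no yes

Derivation:
(222,-4): col outside [0, 222] -> not filled
(225,152): row=0b11100001, col=0b10011000, row AND col = 0b10000000 = 128; 128 != 152 -> empty
(221,69): row=0b11011101, col=0b1000101, row AND col = 0b1000101 = 69; 69 == 69 -> filled
(28,28): row=0b11100, col=0b11100, row AND col = 0b11100 = 28; 28 == 28 -> filled
(25,20): row=0b11001, col=0b10100, row AND col = 0b10000 = 16; 16 != 20 -> empty
(166,15): row=0b10100110, col=0b1111, row AND col = 0b110 = 6; 6 != 15 -> empty
(26,18): row=0b11010, col=0b10010, row AND col = 0b10010 = 18; 18 == 18 -> filled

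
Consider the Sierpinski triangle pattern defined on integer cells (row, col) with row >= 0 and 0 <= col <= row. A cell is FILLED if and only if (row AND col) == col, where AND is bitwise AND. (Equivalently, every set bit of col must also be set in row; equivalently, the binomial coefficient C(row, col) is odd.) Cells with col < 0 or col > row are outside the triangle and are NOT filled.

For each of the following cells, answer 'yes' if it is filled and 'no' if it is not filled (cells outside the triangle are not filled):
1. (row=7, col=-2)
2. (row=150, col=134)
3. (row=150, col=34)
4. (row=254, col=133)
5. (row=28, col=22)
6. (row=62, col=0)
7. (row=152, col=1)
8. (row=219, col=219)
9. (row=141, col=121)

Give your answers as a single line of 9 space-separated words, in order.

Answer: no yes no no no yes no yes no

Derivation:
(7,-2): col outside [0, 7] -> not filled
(150,134): row=0b10010110, col=0b10000110, row AND col = 0b10000110 = 134; 134 == 134 -> filled
(150,34): row=0b10010110, col=0b100010, row AND col = 0b10 = 2; 2 != 34 -> empty
(254,133): row=0b11111110, col=0b10000101, row AND col = 0b10000100 = 132; 132 != 133 -> empty
(28,22): row=0b11100, col=0b10110, row AND col = 0b10100 = 20; 20 != 22 -> empty
(62,0): row=0b111110, col=0b0, row AND col = 0b0 = 0; 0 == 0 -> filled
(152,1): row=0b10011000, col=0b1, row AND col = 0b0 = 0; 0 != 1 -> empty
(219,219): row=0b11011011, col=0b11011011, row AND col = 0b11011011 = 219; 219 == 219 -> filled
(141,121): row=0b10001101, col=0b1111001, row AND col = 0b1001 = 9; 9 != 121 -> empty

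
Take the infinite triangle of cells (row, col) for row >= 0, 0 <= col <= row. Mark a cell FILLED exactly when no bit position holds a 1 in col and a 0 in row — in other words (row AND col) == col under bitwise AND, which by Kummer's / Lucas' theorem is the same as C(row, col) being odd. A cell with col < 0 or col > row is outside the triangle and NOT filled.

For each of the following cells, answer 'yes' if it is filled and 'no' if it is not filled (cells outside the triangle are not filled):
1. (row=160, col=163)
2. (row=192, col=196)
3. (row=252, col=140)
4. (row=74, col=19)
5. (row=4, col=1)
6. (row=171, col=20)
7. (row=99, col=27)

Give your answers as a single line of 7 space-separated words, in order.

(160,163): col outside [0, 160] -> not filled
(192,196): col outside [0, 192] -> not filled
(252,140): row=0b11111100, col=0b10001100, row AND col = 0b10001100 = 140; 140 == 140 -> filled
(74,19): row=0b1001010, col=0b10011, row AND col = 0b10 = 2; 2 != 19 -> empty
(4,1): row=0b100, col=0b1, row AND col = 0b0 = 0; 0 != 1 -> empty
(171,20): row=0b10101011, col=0b10100, row AND col = 0b0 = 0; 0 != 20 -> empty
(99,27): row=0b1100011, col=0b11011, row AND col = 0b11 = 3; 3 != 27 -> empty

Answer: no no yes no no no no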